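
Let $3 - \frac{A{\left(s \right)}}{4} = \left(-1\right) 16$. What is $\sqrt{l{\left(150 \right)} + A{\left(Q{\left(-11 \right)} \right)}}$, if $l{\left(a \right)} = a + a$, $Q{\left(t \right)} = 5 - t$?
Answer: $2 \sqrt{94} \approx 19.391$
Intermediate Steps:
$A{\left(s \right)} = 76$ ($A{\left(s \right)} = 12 - 4 \left(\left(-1\right) 16\right) = 12 - -64 = 12 + 64 = 76$)
$l{\left(a \right)} = 2 a$
$\sqrt{l{\left(150 \right)} + A{\left(Q{\left(-11 \right)} \right)}} = \sqrt{2 \cdot 150 + 76} = \sqrt{300 + 76} = \sqrt{376} = 2 \sqrt{94}$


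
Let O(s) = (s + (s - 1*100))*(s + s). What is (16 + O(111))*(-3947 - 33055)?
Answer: -1002754200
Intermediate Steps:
O(s) = 2*s*(-100 + 2*s) (O(s) = (s + (s - 100))*(2*s) = (s + (-100 + s))*(2*s) = (-100 + 2*s)*(2*s) = 2*s*(-100 + 2*s))
(16 + O(111))*(-3947 - 33055) = (16 + 4*111*(-50 + 111))*(-3947 - 33055) = (16 + 4*111*61)*(-37002) = (16 + 27084)*(-37002) = 27100*(-37002) = -1002754200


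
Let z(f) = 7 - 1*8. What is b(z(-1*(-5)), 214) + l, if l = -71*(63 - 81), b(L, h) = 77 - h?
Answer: 1141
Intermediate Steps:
z(f) = -1 (z(f) = 7 - 8 = -1)
l = 1278 (l = -71*(-18) = 1278)
b(z(-1*(-5)), 214) + l = (77 - 1*214) + 1278 = (77 - 214) + 1278 = -137 + 1278 = 1141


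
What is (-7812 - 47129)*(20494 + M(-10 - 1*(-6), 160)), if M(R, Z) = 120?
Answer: -1132553774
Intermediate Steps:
(-7812 - 47129)*(20494 + M(-10 - 1*(-6), 160)) = (-7812 - 47129)*(20494 + 120) = -54941*20614 = -1132553774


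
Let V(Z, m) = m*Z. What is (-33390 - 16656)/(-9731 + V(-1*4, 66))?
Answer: 50046/9995 ≈ 5.0071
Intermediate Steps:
V(Z, m) = Z*m
(-33390 - 16656)/(-9731 + V(-1*4, 66)) = (-33390 - 16656)/(-9731 - 1*4*66) = -50046/(-9731 - 4*66) = -50046/(-9731 - 264) = -50046/(-9995) = -50046*(-1/9995) = 50046/9995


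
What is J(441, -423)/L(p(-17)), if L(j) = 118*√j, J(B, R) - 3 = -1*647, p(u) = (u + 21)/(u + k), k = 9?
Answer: 322*I*√2/59 ≈ 7.7182*I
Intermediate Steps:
p(u) = (21 + u)/(9 + u) (p(u) = (u + 21)/(u + 9) = (21 + u)/(9 + u))
J(B, R) = -644 (J(B, R) = 3 - 1*647 = 3 - 647 = -644)
J(441, -423)/L(p(-17)) = -644*(-I*√2/(59*√(21 - 17))) = -644*(-I*√2/118) = -(-322)*I*√2/59 = 322*I*√2/59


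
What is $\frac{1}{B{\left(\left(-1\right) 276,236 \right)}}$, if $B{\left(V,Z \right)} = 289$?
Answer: $\frac{1}{289} \approx 0.0034602$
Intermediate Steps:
$\frac{1}{B{\left(\left(-1\right) 276,236 \right)}} = \frac{1}{289}$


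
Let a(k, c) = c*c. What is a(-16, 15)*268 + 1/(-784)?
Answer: 47275199/784 ≈ 60300.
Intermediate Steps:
a(k, c) = c**2
a(-16, 15)*268 + 1/(-784) = 15**2*268 + 1/(-784) = 225*268 - 1/784 = 60300 - 1/784 = 47275199/784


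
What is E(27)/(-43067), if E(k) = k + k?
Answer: -54/43067 ≈ -0.0012539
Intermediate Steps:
E(k) = 2*k
E(27)/(-43067) = (2*27)/(-43067) = 54*(-1/43067) = -54/43067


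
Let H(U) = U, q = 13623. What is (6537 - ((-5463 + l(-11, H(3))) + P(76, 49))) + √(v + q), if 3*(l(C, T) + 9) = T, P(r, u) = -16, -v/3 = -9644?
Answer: 12024 + √42555 ≈ 12230.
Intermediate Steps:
v = 28932 (v = -3*(-9644) = 28932)
l(C, T) = -9 + T/3
(6537 - ((-5463 + l(-11, H(3))) + P(76, 49))) + √(v + q) = (6537 - ((-5463 + (-9 + (⅓)*3)) - 16)) + √(28932 + 13623) = (6537 - ((-5463 + (-9 + 1)) - 16)) + √42555 = (6537 - ((-5463 - 8) - 16)) + √42555 = (6537 - (-5471 - 16)) + √42555 = (6537 - 1*(-5487)) + √42555 = (6537 + 5487) + √42555 = 12024 + √42555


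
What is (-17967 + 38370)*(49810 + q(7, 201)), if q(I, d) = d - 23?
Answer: 1019905164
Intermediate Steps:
q(I, d) = -23 + d
(-17967 + 38370)*(49810 + q(7, 201)) = (-17967 + 38370)*(49810 + (-23 + 201)) = 20403*(49810 + 178) = 20403*49988 = 1019905164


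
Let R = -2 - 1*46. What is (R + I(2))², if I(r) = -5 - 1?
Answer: 2916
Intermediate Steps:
I(r) = -6
R = -48 (R = -2 - 46 = -48)
(R + I(2))² = (-48 - 6)² = (-54)² = 2916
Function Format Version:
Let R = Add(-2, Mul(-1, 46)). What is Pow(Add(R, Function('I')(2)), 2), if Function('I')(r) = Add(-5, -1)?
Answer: 2916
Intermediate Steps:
Function('I')(r) = -6
R = -48 (R = Add(-2, -46) = -48)
Pow(Add(R, Function('I')(2)), 2) = Pow(Add(-48, -6), 2) = Pow(-54, 2) = 2916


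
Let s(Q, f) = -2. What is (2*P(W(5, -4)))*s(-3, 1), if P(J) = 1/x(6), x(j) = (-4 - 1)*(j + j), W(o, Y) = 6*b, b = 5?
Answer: 1/15 ≈ 0.066667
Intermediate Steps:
W(o, Y) = 30 (W(o, Y) = 6*5 = 30)
x(j) = -10*j
P(J) = -1/60 (P(J) = 1/(-10*6) = 1/(-60) = 1*(-1/60) = -1/60)
(2*P(W(5, -4)))*s(-3, 1) = (2*(-1/60))*(-2) = -1/30*(-2) = 1/15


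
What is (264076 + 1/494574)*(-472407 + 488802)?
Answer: 713757000610625/164858 ≈ 4.3295e+9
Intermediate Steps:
(264076 + 1/494574)*(-472407 + 488802) = (264076 + 1/494574)*16395 = (130605123625/494574)*16395 = 713757000610625/164858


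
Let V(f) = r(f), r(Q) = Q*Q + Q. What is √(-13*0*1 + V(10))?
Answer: √110 ≈ 10.488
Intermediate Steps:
r(Q) = Q + Q² (r(Q) = Q² + Q = Q + Q²)
V(f) = f*(1 + f)
√(-13*0*1 + V(10)) = √(-13*0*1 + 10*(1 + 10)) = √(0*1 + 10*11) = √(0 + 110) = √110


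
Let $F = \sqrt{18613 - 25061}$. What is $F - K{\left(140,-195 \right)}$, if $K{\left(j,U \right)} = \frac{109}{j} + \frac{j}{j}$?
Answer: $- \frac{249}{140} + 4 i \sqrt{403} \approx -1.7786 + 80.299 i$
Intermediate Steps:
$F = 4 i \sqrt{403}$ ($F = \sqrt{-6448} = 4 i \sqrt{403} \approx 80.299 i$)
$K{\left(j,U \right)} = 1 + \frac{109}{j}$ ($K{\left(j,U \right)} = \frac{109}{j} + 1 = 1 + \frac{109}{j}$)
$F - K{\left(140,-195 \right)} = 4 i \sqrt{403} - \frac{109 + 140}{140} = 4 i \sqrt{403} - \frac{1}{140} \cdot 249 = 4 i \sqrt{403} - \frac{249}{140} = - \frac{249}{140} + 4 i \sqrt{403}$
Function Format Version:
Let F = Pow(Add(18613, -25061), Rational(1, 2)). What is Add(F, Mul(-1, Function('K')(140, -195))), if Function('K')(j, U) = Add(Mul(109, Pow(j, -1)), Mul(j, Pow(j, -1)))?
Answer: Add(Rational(-249, 140), Mul(4, I, Pow(403, Rational(1, 2)))) ≈ Add(-1.7786, Mul(80.299, I))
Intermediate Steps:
F = Mul(4, I, Pow(403, Rational(1, 2))) (F = Pow(-6448, Rational(1, 2)) = Mul(4, I, Pow(403, Rational(1, 2))) ≈ Mul(80.299, I))
Function('K')(j, U) = Add(1, Mul(109, Pow(j, -1))) (Function('K')(j, U) = Add(Mul(109, Pow(j, -1)), 1) = Add(1, Mul(109, Pow(j, -1))))
Add(F, Mul(-1, Function('K')(140, -195))) = Add(Mul(4, I, Pow(403, Rational(1, 2))), Mul(-1, Mul(Pow(140, -1), Add(109, 140)))) = Add(Mul(4, I, Pow(403, Rational(1, 2))), Mul(-1, Mul(Rational(1, 140), 249))) = Add(Mul(4, I, Pow(403, Rational(1, 2))), Mul(-1, Rational(249, 140))) = Add(Mul(4, I, Pow(403, Rational(1, 2))), Rational(-249, 140)) = Add(Rational(-249, 140), Mul(4, I, Pow(403, Rational(1, 2))))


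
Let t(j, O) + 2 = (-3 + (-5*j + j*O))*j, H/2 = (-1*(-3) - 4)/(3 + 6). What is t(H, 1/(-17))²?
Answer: 4752400/1896129 ≈ 2.5064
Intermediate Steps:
H = -2/9 (H = 2*((-1*(-3) - 4)/(3 + 6)) = 2*((3 - 4)/9) = 2*(-1*⅑) = 2*(-⅑) = -2/9 ≈ -0.22222)
t(j, O) = -2 + j*(-3 - 5*j + O*j) (t(j, O) = -2 + (-3 + (-5*j + j*O))*j = -2 + (-3 + (-5*j + O*j))*j = -2 + (-3 - 5*j + O*j)*j = -2 + j*(-3 - 5*j + O*j))
t(H, 1/(-17))² = (-2 - 5*(-2/9)² - 3*(-2/9) + (-2/9)²/(-17))² = (-2 - 5*4/81 + ⅔ - 1/17*4/81)² = (-2 - 20/81 + ⅔ - 4/1377)² = (-2180/1377)² = 4752400/1896129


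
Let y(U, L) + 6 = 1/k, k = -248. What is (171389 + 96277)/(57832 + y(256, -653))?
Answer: 66381168/14340847 ≈ 4.6288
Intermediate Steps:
y(U, L) = -1489/248 (y(U, L) = -6 + 1/(-248) = -6 - 1/248 = -1489/248)
(171389 + 96277)/(57832 + y(256, -653)) = (171389 + 96277)/(57832 - 1489/248) = 267666/(14340847/248) = 267666*(248/14340847) = 66381168/14340847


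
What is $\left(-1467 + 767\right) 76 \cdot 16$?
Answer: $-851200$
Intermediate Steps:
$\left(-1467 + 767\right) 76 \cdot 16 = \left(-700\right) 1216 = -851200$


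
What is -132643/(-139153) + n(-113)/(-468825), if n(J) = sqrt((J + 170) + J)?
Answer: 18949/19879 - 2*I*sqrt(14)/468825 ≈ 0.95322 - 1.5962e-5*I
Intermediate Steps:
n(J) = sqrt(170 + 2*J) (n(J) = sqrt((170 + J) + J) = sqrt(170 + 2*J))
-132643/(-139153) + n(-113)/(-468825) = -132643/(-139153) + sqrt(170 + 2*(-113))/(-468825) = -132643*(-1/139153) + sqrt(170 - 226)*(-1/468825) = 18949/19879 + sqrt(-56)*(-1/468825) = 18949/19879 + (2*I*sqrt(14))*(-1/468825) = 18949/19879 - 2*I*sqrt(14)/468825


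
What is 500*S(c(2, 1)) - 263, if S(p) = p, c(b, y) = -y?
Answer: -763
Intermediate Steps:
500*S(c(2, 1)) - 263 = 500*(-1*1) - 263 = 500*(-1) - 263 = -500 - 263 = -763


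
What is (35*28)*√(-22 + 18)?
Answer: 1960*I ≈ 1960.0*I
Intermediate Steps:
(35*28)*√(-22 + 18) = 980*√(-4) = 980*(2*I) = 1960*I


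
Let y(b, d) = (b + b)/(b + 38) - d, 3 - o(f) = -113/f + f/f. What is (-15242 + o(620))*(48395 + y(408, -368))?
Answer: -102750285356659/138260 ≈ -7.4317e+8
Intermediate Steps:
o(f) = 2 + 113/f (o(f) = 3 - (-113/f + f/f) = 3 - (-113/f + 1) = 3 - (1 - 113/f) = 3 + (-1 + 113/f) = 2 + 113/f)
y(b, d) = -d + 2*b/(38 + b) (y(b, d) = (2*b)/(38 + b) - d = 2*b/(38 + b) - d = -d + 2*b/(38 + b))
(-15242 + o(620))*(48395 + y(408, -368)) = (-15242 + (2 + 113/620))*(48395 + (-38*(-368) + 2*408 - 1*408*(-368))/(38 + 408)) = (-15242 + (2 + 113*(1/620)))*(48395 + (13984 + 816 + 150144)/446) = (-15242 + (2 + 113/620))*(48395 + (1/446)*164944) = (-15242 + 1353/620)*(48395 + 82472/223) = -9448687/620*10874557/223 = -102750285356659/138260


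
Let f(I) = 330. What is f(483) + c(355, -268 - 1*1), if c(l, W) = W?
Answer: 61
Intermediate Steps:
f(483) + c(355, -268 - 1*1) = 330 + (-268 - 1*1) = 330 + (-268 - 1) = 330 - 269 = 61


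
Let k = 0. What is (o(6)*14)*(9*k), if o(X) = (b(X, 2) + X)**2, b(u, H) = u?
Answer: 0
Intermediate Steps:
o(X) = 4*X**2 (o(X) = (X + X)**2 = (2*X)**2 = 4*X**2)
(o(6)*14)*(9*k) = ((4*6**2)*14)*(9*0) = ((4*36)*14)*0 = (144*14)*0 = 2016*0 = 0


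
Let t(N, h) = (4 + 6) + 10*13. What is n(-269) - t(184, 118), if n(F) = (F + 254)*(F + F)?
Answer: 7930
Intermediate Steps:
t(N, h) = 140 (t(N, h) = 10 + 130 = 140)
n(F) = 2*F*(254 + F) (n(F) = (254 + F)*(2*F) = 2*F*(254 + F))
n(-269) - t(184, 118) = 2*(-269)*(254 - 269) - 1*140 = 2*(-269)*(-15) - 140 = 8070 - 140 = 7930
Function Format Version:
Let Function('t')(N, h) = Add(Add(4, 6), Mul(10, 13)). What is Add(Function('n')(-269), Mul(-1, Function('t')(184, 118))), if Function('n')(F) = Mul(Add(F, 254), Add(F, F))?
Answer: 7930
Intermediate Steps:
Function('t')(N, h) = 140 (Function('t')(N, h) = Add(10, 130) = 140)
Function('n')(F) = Mul(2, F, Add(254, F)) (Function('n')(F) = Mul(Add(254, F), Mul(2, F)) = Mul(2, F, Add(254, F)))
Add(Function('n')(-269), Mul(-1, Function('t')(184, 118))) = Add(Mul(2, -269, Add(254, -269)), Mul(-1, 140)) = Add(Mul(2, -269, -15), -140) = Add(8070, -140) = 7930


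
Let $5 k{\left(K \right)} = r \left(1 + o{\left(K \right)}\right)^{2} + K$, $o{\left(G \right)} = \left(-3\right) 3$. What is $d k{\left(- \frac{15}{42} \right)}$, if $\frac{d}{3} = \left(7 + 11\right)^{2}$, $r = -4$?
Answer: $- \frac{1744254}{35} \approx -49836.0$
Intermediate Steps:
$o{\left(G \right)} = -9$
$d = 972$ ($d = 3 \left(7 + 11\right)^{2} = 3 \cdot 18^{2} = 3 \cdot 324 = 972$)
$k{\left(K \right)} = - \frac{256}{5} + \frac{K}{5}$ ($k{\left(K \right)} = \frac{- 4 \left(1 - 9\right)^{2} + K}{5} = \frac{- 4 \left(-8\right)^{2} + K}{5} = \frac{\left(-4\right) 64 + K}{5} = \frac{-256 + K}{5} = - \frac{256}{5} + \frac{K}{5}$)
$d k{\left(- \frac{15}{42} \right)} = 972 \left(- \frac{256}{5} + \frac{\left(-15\right) \frac{1}{42}}{5}\right) = 972 \left(- \frac{256}{5} + \frac{1}{5} \left(- \frac{5}{14}\right)\right) = 972 \left(- \frac{256}{5} - \frac{1}{14}\right) = 972 \left(- \frac{3589}{70}\right) = - \frac{1744254}{35}$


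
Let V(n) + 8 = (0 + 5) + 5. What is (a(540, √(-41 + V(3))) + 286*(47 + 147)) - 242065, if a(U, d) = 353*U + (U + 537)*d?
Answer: 4039 + 1077*I*√39 ≈ 4039.0 + 6725.9*I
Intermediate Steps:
V(n) = 2 (V(n) = -8 + ((0 + 5) + 5) = -8 + (5 + 5) = -8 + 10 = 2)
a(U, d) = 353*U + d*(537 + U) (a(U, d) = 353*U + (537 + U)*d = 353*U + d*(537 + U))
(a(540, √(-41 + V(3))) + 286*(47 + 147)) - 242065 = ((353*540 + 537*√(-41 + 2) + 540*√(-41 + 2)) + 286*(47 + 147)) - 242065 = ((190620 + 537*√(-39) + 540*√(-39)) + 286*194) - 242065 = ((190620 + 537*(I*√39) + 540*(I*√39)) + 55484) - 242065 = ((190620 + 537*I*√39 + 540*I*√39) + 55484) - 242065 = ((190620 + 1077*I*√39) + 55484) - 242065 = (246104 + 1077*I*√39) - 242065 = 4039 + 1077*I*√39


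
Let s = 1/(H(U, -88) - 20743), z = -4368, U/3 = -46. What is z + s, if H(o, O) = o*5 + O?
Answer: -94003729/21521 ≈ -4368.0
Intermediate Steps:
U = -138 (U = 3*(-46) = -138)
H(o, O) = O + 5*o (H(o, O) = 5*o + O = O + 5*o)
s = -1/21521 (s = 1/((-88 + 5*(-138)) - 20743) = 1/((-88 - 690) - 20743) = 1/(-778 - 20743) = 1/(-21521) = -1/21521 ≈ -4.6466e-5)
z + s = -4368 - 1/21521 = -94003729/21521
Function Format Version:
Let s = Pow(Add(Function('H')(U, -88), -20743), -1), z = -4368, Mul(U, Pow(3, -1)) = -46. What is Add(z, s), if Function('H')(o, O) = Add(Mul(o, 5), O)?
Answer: Rational(-94003729, 21521) ≈ -4368.0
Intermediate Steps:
U = -138 (U = Mul(3, -46) = -138)
Function('H')(o, O) = Add(O, Mul(5, o)) (Function('H')(o, O) = Add(Mul(5, o), O) = Add(O, Mul(5, o)))
s = Rational(-1, 21521) (s = Pow(Add(Add(-88, Mul(5, -138)), -20743), -1) = Pow(Add(Add(-88, -690), -20743), -1) = Pow(Add(-778, -20743), -1) = Pow(-21521, -1) = Rational(-1, 21521) ≈ -4.6466e-5)
Add(z, s) = Add(-4368, Rational(-1, 21521)) = Rational(-94003729, 21521)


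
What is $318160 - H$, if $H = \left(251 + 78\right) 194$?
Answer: $254334$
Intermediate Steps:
$H = 63826$ ($H = 329 \cdot 194 = 63826$)
$318160 - H = 318160 - 63826 = 254334$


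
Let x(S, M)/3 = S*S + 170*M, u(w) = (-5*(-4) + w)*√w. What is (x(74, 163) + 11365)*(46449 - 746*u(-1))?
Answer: 5152262427 - 1572222602*I ≈ 5.1523e+9 - 1.5722e+9*I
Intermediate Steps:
u(w) = √w*(20 + w) (u(w) = (20 + w)*√w = √w*(20 + w))
x(S, M) = 3*S² + 510*M (x(S, M) = 3*(S*S + 170*M) = 3*(S² + 170*M) = 3*S² + 510*M)
(x(74, 163) + 11365)*(46449 - 746*u(-1)) = ((3*74² + 510*163) + 11365)*(46449 - 746*√(-1)*(20 - 1)) = ((3*5476 + 83130) + 11365)*(46449 - 746*I*19) = ((16428 + 83130) + 11365)*(46449 - 14174*I) = (99558 + 11365)*(46449 - 14174*I) = 110923*(46449 - 14174*I) = 5152262427 - 1572222602*I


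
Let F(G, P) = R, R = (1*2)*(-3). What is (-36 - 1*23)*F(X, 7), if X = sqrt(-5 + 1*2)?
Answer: 354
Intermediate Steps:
X = I*sqrt(3) (X = sqrt(-5 + 2) = sqrt(-3) = I*sqrt(3) ≈ 1.732*I)
R = -6 (R = 2*(-3) = -6)
F(G, P) = -6
(-36 - 1*23)*F(X, 7) = (-36 - 1*23)*(-6) = (-36 - 23)*(-6) = -59*(-6) = 354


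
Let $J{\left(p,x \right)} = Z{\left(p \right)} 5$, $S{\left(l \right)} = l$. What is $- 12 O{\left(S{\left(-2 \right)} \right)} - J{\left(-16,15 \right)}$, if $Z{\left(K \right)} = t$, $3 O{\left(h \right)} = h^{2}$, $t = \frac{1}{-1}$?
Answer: $-11$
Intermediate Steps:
$t = -1$
$O{\left(h \right)} = \frac{h^{2}}{3}$
$Z{\left(K \right)} = -1$
$J{\left(p,x \right)} = -5$ ($J{\left(p,x \right)} = \left(-1\right) 5 = -5$)
$- 12 O{\left(S{\left(-2 \right)} \right)} - J{\left(-16,15 \right)} = - 12 \frac{\left(-2\right)^{2}}{3} - -5 = - 12 \cdot \frac{1}{3} \cdot 4 + 5 = \left(-12\right) \frac{4}{3} + 5 = -16 + 5 = -11$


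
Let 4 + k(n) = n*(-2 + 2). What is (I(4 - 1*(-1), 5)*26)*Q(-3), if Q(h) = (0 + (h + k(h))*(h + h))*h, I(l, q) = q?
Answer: -16380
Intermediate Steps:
k(n) = -4 (k(n) = -4 + n*(-2 + 2) = -4 + n*0 = -4 + 0 = -4)
Q(h) = 2*h²*(-4 + h) (Q(h) = (0 + (h - 4)*(h + h))*h = (0 + (-4 + h)*(2*h))*h = (0 + 2*h*(-4 + h))*h = (2*h*(-4 + h))*h = 2*h²*(-4 + h))
(I(4 - 1*(-1), 5)*26)*Q(-3) = (5*26)*(2*(-3)²*(-4 - 3)) = 130*(2*9*(-7)) = 130*(-126) = -16380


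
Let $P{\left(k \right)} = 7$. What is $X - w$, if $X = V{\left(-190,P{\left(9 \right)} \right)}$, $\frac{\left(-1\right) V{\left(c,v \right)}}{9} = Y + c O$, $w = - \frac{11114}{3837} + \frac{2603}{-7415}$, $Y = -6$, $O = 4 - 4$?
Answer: $\frac{1628771191}{28451355} \approx 57.248$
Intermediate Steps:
$O = 0$ ($O = 4 - 4 = 0$)
$w = - \frac{92398021}{28451355}$ ($w = \left(-11114\right) \frac{1}{3837} + 2603 \left(- \frac{1}{7415}\right) = - \frac{11114}{3837} - \frac{2603}{7415} = - \frac{92398021}{28451355} \approx -3.2476$)
$V{\left(c,v \right)} = 54$ ($V{\left(c,v \right)} = - 9 \left(-6 + c 0\right) = - 9 \left(-6 + 0\right) = \left(-9\right) \left(-6\right) = 54$)
$X = 54$
$X - w = 54 - - \frac{92398021}{28451355} = 54 + \frac{92398021}{28451355} = \frac{1628771191}{28451355}$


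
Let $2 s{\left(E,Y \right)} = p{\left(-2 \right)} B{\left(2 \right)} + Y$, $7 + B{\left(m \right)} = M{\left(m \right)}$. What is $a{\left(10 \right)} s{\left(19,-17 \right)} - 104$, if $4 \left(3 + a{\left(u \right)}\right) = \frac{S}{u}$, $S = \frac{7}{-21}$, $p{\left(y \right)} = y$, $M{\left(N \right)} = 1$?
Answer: $- \frac{4631}{48} \approx -96.479$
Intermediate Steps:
$B{\left(m \right)} = -6$ ($B{\left(m \right)} = -7 + 1 = -6$)
$s{\left(E,Y \right)} = 6 + \frac{Y}{2}$ ($s{\left(E,Y \right)} = \frac{\left(-2\right) \left(-6\right) + Y}{2} = \frac{12 + Y}{2} = 6 + \frac{Y}{2}$)
$S = - \frac{1}{3}$ ($S = 7 \left(- \frac{1}{21}\right) = - \frac{1}{3} \approx -0.33333$)
$a{\left(u \right)} = -3 - \frac{1}{12 u}$ ($a{\left(u \right)} = -3 + \frac{\left(- \frac{1}{3}\right) \frac{1}{u}}{4} = -3 - \frac{1}{12 u}$)
$a{\left(10 \right)} s{\left(19,-17 \right)} - 104 = \left(-3 - \frac{1}{12 \cdot 10}\right) \left(6 + \frac{1}{2} \left(-17\right)\right) - 104 = \left(-3 - \frac{1}{120}\right) \left(6 - \frac{17}{2}\right) - 104 = \left(-3 - \frac{1}{120}\right) \left(- \frac{5}{2}\right) - 104 = \left(- \frac{361}{120}\right) \left(- \frac{5}{2}\right) - 104 = \frac{361}{48} - 104 = - \frac{4631}{48}$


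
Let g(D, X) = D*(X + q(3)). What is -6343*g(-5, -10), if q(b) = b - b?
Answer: -317150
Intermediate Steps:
q(b) = 0
g(D, X) = D*X (g(D, X) = D*(X + 0) = D*X)
-6343*g(-5, -10) = -(-31715)*(-10) = -6343*50 = -317150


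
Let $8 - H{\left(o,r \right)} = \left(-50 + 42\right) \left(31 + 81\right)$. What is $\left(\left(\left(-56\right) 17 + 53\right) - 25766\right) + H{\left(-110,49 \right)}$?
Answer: $-25761$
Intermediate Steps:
$H{\left(o,r \right)} = 904$ ($H{\left(o,r \right)} = 8 - \left(-50 + 42\right) \left(31 + 81\right) = 8 - \left(-8\right) 112 = 8 - -896 = 8 + 896 = 904$)
$\left(\left(\left(-56\right) 17 + 53\right) - 25766\right) + H{\left(-110,49 \right)} = \left(\left(\left(-56\right) 17 + 53\right) - 25766\right) + 904 = \left(\left(-952 + 53\right) - 25766\right) + 904 = \left(-899 - 25766\right) + 904 = -26665 + 904 = -25761$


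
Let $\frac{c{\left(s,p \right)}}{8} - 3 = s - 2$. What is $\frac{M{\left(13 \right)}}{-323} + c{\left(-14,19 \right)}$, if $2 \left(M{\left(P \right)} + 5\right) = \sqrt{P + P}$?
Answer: $- \frac{33587}{323} - \frac{\sqrt{26}}{646} \approx -103.99$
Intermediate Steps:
$c{\left(s,p \right)} = 8 + 8 s$ ($c{\left(s,p \right)} = 24 + 8 \left(s - 2\right) = 24 + 8 \left(-2 + s\right) = 24 + \left(-16 + 8 s\right) = 8 + 8 s$)
$M{\left(P \right)} = -5 + \frac{\sqrt{2} \sqrt{P}}{2}$ ($M{\left(P \right)} = -5 + \frac{\sqrt{P + P}}{2} = -5 + \frac{\sqrt{2 P}}{2} = -5 + \frac{\sqrt{2} \sqrt{P}}{2}$)
$\frac{M{\left(13 \right)}}{-323} + c{\left(-14,19 \right)} = \frac{-5 + \frac{\sqrt{2} \sqrt{13}}{2}}{-323} + \left(8 + 8 \left(-14\right)\right) = \left(-5 + \frac{\sqrt{26}}{2}\right) \left(- \frac{1}{323}\right) + \left(8 - 112\right) = \left(\frac{5}{323} - \frac{\sqrt{26}}{646}\right) - 104 = - \frac{33587}{323} - \frac{\sqrt{26}}{646}$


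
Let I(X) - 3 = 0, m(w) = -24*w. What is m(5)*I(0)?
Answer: -360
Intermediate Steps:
I(X) = 3 (I(X) = 3 + 0 = 3)
m(5)*I(0) = -24*5*3 = -120*3 = -360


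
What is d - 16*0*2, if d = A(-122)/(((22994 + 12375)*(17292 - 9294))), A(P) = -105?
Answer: -35/94293754 ≈ -3.7118e-7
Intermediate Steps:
d = -35/94293754 (d = -105*1/((17292 - 9294)*(22994 + 12375)) = -105/(35369*7998) = -105/282881262 = -105*1/282881262 = -35/94293754 ≈ -3.7118e-7)
d - 16*0*2 = -35/94293754 - 16*0*2 = -35/94293754 - 0*2 = -35/94293754 - 1*0 = -35/94293754 + 0 = -35/94293754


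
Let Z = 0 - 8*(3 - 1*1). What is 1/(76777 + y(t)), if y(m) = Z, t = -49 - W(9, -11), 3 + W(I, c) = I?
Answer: 1/76761 ≈ 1.3027e-5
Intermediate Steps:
W(I, c) = -3 + I
Z = -16 (Z = 0 - 8*(3 - 1) = 0 - 8*2 = 0 - 16 = -16)
t = -55 (t = -49 - (-3 + 9) = -49 - 1*6 = -49 - 6 = -55)
y(m) = -16
1/(76777 + y(t)) = 1/(76777 - 16) = 1/76761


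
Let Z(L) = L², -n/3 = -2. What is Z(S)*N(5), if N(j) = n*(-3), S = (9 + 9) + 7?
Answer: -11250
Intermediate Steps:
n = 6 (n = -3*(-2) = 6)
S = 25 (S = 18 + 7 = 25)
N(j) = -18 (N(j) = 6*(-3) = -18)
Z(S)*N(5) = 25²*(-18) = 625*(-18) = -11250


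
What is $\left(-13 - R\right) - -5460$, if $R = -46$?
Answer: $5493$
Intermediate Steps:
$\left(-13 - R\right) - -5460 = \left(-13 - -46\right) - -5460 = \left(-13 + 46\right) + 5460 = 33 + 5460 = 5493$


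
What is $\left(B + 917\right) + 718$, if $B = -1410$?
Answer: $225$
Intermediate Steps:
$\left(B + 917\right) + 718 = \left(-1410 + 917\right) + 718 = -493 + 718 = 225$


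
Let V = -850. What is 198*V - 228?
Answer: -168528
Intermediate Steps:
198*V - 228 = 198*(-850) - 228 = -168300 - 228 = -168528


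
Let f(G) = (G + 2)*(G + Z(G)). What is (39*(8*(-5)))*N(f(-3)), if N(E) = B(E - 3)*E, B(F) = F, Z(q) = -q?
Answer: 0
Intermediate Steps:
f(G) = 0 (f(G) = (G + 2)*(G - G) = (2 + G)*0 = 0)
N(E) = E*(-3 + E) (N(E) = (E - 3)*E = (-3 + E)*E = E*(-3 + E))
(39*(8*(-5)))*N(f(-3)) = (39*(8*(-5)))*(0*(-3 + 0)) = (39*(-40))*(0*(-3)) = -1560*0 = 0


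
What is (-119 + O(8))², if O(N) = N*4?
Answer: 7569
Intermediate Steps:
O(N) = 4*N
(-119 + O(8))² = (-119 + 4*8)² = (-119 + 32)² = (-87)² = 7569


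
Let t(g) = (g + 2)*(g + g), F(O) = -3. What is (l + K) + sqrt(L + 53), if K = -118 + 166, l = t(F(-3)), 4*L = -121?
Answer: 54 + sqrt(91)/2 ≈ 58.770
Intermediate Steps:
L = -121/4 (L = (1/4)*(-121) = -121/4 ≈ -30.250)
t(g) = 2*g*(2 + g) (t(g) = (2 + g)*(2*g) = 2*g*(2 + g))
l = 6 (l = 2*(-3)*(2 - 3) = 2*(-3)*(-1) = 6)
K = 48
(l + K) + sqrt(L + 53) = (6 + 48) + sqrt(-121/4 + 53) = 54 + sqrt(91/4) = 54 + sqrt(91)/2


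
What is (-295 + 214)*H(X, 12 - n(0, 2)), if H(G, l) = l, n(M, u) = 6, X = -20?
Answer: -486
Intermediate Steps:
(-295 + 214)*H(X, 12 - n(0, 2)) = (-295 + 214)*(12 - 1*6) = -81*(12 - 6) = -81*6 = -486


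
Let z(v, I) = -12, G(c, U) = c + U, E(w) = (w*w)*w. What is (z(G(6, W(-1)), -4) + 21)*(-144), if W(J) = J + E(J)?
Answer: -1296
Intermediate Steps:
E(w) = w³ (E(w) = w²*w = w³)
W(J) = J + J³
G(c, U) = U + c
(z(G(6, W(-1)), -4) + 21)*(-144) = (-12 + 21)*(-144) = 9*(-144) = -1296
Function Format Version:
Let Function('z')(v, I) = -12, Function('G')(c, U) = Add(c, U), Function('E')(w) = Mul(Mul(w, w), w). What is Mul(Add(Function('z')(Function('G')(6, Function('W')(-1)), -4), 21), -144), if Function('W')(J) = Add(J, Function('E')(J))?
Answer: -1296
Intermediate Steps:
Function('E')(w) = Pow(w, 3) (Function('E')(w) = Mul(Pow(w, 2), w) = Pow(w, 3))
Function('W')(J) = Add(J, Pow(J, 3))
Function('G')(c, U) = Add(U, c)
Mul(Add(Function('z')(Function('G')(6, Function('W')(-1)), -4), 21), -144) = Mul(Add(-12, 21), -144) = Mul(9, -144) = -1296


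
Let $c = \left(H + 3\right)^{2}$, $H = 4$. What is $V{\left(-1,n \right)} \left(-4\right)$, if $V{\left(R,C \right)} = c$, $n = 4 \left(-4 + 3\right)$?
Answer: $-196$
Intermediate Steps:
$n = -4$ ($n = 4 \left(-1\right) = -4$)
$c = 49$ ($c = \left(4 + 3\right)^{2} = 7^{2} = 49$)
$V{\left(R,C \right)} = 49$
$V{\left(-1,n \right)} \left(-4\right) = 49 \left(-4\right) = -196$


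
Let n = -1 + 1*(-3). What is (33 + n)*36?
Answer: 1044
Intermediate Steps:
n = -4 (n = -1 - 3 = -4)
(33 + n)*36 = (33 - 4)*36 = 29*36 = 1044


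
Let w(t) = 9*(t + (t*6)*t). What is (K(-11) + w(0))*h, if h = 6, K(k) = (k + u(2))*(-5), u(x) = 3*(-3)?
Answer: 600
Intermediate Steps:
u(x) = -9
K(k) = 45 - 5*k (K(k) = (k - 9)*(-5) = (-9 + k)*(-5) = 45 - 5*k)
w(t) = 9*t + 54*t**2 (w(t) = 9*(t + (6*t)*t) = 9*(t + 6*t**2) = 9*t + 54*t**2)
(K(-11) + w(0))*h = ((45 - 5*(-11)) + 9*0*(1 + 6*0))*6 = ((45 + 55) + 9*0*(1 + 0))*6 = (100 + 9*0*1)*6 = (100 + 0)*6 = 100*6 = 600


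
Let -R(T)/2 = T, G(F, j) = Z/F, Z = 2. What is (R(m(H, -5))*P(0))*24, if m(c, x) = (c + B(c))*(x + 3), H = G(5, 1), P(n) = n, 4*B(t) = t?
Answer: 0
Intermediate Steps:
B(t) = t/4
G(F, j) = 2/F
H = ⅖ (H = 2/5 = 2*(⅕) = ⅖ ≈ 0.40000)
m(c, x) = 5*c*(3 + x)/4 (m(c, x) = (c + c/4)*(x + 3) = (5*c/4)*(3 + x) = 5*c*(3 + x)/4)
R(T) = -2*T
(R(m(H, -5))*P(0))*24 = (-5*2*(3 - 5)/(2*5)*0)*24 = (-5*2*(-2)/(2*5)*0)*24 = (-2*(-1)*0)*24 = (2*0)*24 = 0*24 = 0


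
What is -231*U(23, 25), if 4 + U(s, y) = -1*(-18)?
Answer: -3234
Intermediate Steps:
U(s, y) = 14 (U(s, y) = -4 - 1*(-18) = -4 + 18 = 14)
-231*U(23, 25) = -231*14 = -3234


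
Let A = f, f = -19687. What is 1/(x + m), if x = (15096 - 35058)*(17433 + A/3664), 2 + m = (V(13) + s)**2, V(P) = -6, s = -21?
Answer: -1832/637333676461 ≈ -2.8745e-9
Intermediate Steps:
A = -19687
m = 727 (m = -2 + (-6 - 21)**2 = -2 + (-27)**2 = -2 + 729 = 727)
x = -637335008325/1832 (x = (15096 - 35058)*(17433 - 19687/3664) = -19962*(17433 - 19687*1/3664) = -19962*(17433 - 19687/3664) = -19962*63854825/3664 = -637335008325/1832 ≈ -3.4789e+8)
1/(x + m) = 1/(-637335008325/1832 + 727) = 1/(-637333676461/1832) = -1832/637333676461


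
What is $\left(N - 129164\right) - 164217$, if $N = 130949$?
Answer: $-162432$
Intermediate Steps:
$\left(N - 129164\right) - 164217 = \left(130949 - 129164\right) - 164217 = 1785 - 164217 = -162432$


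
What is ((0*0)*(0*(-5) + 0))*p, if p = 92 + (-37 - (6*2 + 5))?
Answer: 0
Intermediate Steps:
p = 38 (p = 92 + (-37 - (12 + 5)) = 92 + (-37 - 1*17) = 92 + (-37 - 17) = 92 - 54 = 38)
((0*0)*(0*(-5) + 0))*p = ((0*0)*(0*(-5) + 0))*38 = (0*(0 + 0))*38 = (0*0)*38 = 0*38 = 0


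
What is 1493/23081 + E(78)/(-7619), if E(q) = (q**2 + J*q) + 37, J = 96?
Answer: -302734162/175854139 ≈ -1.7215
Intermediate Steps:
E(q) = 37 + q**2 + 96*q (E(q) = (q**2 + 96*q) + 37 = 37 + q**2 + 96*q)
1493/23081 + E(78)/(-7619) = 1493/23081 + (37 + 78**2 + 96*78)/(-7619) = 1493*(1/23081) + (37 + 6084 + 7488)*(-1/7619) = 1493/23081 + 13609*(-1/7619) = 1493/23081 - 13609/7619 = -302734162/175854139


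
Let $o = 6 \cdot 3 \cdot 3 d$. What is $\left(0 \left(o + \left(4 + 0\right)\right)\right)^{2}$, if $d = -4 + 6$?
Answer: $0$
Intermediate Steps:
$d = 2$
$o = 108$ ($o = 6 \cdot 3 \cdot 3 \cdot 2 = 6 \cdot 9 \cdot 2 = 54 \cdot 2 = 108$)
$\left(0 \left(o + \left(4 + 0\right)\right)\right)^{2} = \left(0 \left(108 + \left(4 + 0\right)\right)\right)^{2} = \left(0 \left(108 + 4\right)\right)^{2} = \left(0 \cdot 112\right)^{2} = 0^{2} = 0$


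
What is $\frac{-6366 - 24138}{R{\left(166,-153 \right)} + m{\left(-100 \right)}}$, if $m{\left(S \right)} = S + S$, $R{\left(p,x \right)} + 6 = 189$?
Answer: $\frac{30504}{17} \approx 1794.4$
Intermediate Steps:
$R{\left(p,x \right)} = 183$ ($R{\left(p,x \right)} = -6 + 189 = 183$)
$m{\left(S \right)} = 2 S$
$\frac{-6366 - 24138}{R{\left(166,-153 \right)} + m{\left(-100 \right)}} = \frac{-6366 - 24138}{183 + 2 \left(-100\right)} = - \frac{30504}{183 - 200} = - \frac{30504}{-17} = \left(-30504\right) \left(- \frac{1}{17}\right) = \frac{30504}{17}$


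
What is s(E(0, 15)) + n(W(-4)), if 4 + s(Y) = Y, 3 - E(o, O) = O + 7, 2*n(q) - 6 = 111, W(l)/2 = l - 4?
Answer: 71/2 ≈ 35.500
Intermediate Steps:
W(l) = -8 + 2*l (W(l) = 2*(l - 4) = 2*(-4 + l) = -8 + 2*l)
n(q) = 117/2 (n(q) = 3 + (½)*111 = 3 + 111/2 = 117/2)
E(o, O) = -4 - O (E(o, O) = 3 - (O + 7) = 3 - (7 + O) = 3 + (-7 - O) = -4 - O)
s(Y) = -4 + Y
s(E(0, 15)) + n(W(-4)) = (-4 + (-4 - 1*15)) + 117/2 = (-4 + (-4 - 15)) + 117/2 = (-4 - 19) + 117/2 = -23 + 117/2 = 71/2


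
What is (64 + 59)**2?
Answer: 15129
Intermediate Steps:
(64 + 59)**2 = 123**2 = 15129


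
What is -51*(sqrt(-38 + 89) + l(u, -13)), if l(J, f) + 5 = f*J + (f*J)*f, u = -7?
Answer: 55947 - 51*sqrt(51) ≈ 55583.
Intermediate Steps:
l(J, f) = -5 + J*f + J*f**2 (l(J, f) = -5 + (f*J + (f*J)*f) = -5 + (J*f + (J*f)*f) = -5 + (J*f + J*f**2) = -5 + J*f + J*f**2)
-51*(sqrt(-38 + 89) + l(u, -13)) = -51*(sqrt(-38 + 89) + (-5 - 7*(-13) - 7*(-13)**2)) = -51*(sqrt(51) + (-5 + 91 - 7*169)) = -51*(sqrt(51) + (-5 + 91 - 1183)) = -51*(sqrt(51) - 1097) = -51*(-1097 + sqrt(51)) = 55947 - 51*sqrt(51)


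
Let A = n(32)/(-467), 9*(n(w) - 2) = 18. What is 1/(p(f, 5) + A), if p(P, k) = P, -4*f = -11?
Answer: 1868/5121 ≈ 0.36477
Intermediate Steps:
f = 11/4 (f = -¼*(-11) = 11/4 ≈ 2.7500)
n(w) = 4 (n(w) = 2 + (⅑)*18 = 2 + 2 = 4)
A = -4/467 (A = 4/(-467) = 4*(-1/467) = -4/467 ≈ -0.0085653)
1/(p(f, 5) + A) = 1/(11/4 - 4/467) = 1/(5121/1868) = 1868/5121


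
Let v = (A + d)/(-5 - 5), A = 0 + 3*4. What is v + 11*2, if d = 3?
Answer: 41/2 ≈ 20.500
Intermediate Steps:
A = 12 (A = 0 + 12 = 12)
v = -3/2 (v = (12 + 3)/(-5 - 5) = 15/(-10) = 15*(-1/10) = -3/2 ≈ -1.5000)
v + 11*2 = -3/2 + 11*2 = -3/2 + 22 = 41/2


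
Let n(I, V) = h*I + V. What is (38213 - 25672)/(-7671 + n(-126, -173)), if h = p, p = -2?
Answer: -12541/7592 ≈ -1.6519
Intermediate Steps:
h = -2
n(I, V) = V - 2*I (n(I, V) = -2*I + V = V - 2*I)
(38213 - 25672)/(-7671 + n(-126, -173)) = (38213 - 25672)/(-7671 + (-173 - 2*(-126))) = 12541/(-7671 + (-173 + 252)) = 12541/(-7671 + 79) = 12541/(-7592) = 12541*(-1/7592) = -12541/7592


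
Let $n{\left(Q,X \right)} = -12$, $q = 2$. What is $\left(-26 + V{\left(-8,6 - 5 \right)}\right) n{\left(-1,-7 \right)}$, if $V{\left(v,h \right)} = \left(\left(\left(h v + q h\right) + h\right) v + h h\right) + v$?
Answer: $-84$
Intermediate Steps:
$V{\left(v,h \right)} = v + h^{2} + v \left(3 h + h v\right)$ ($V{\left(v,h \right)} = \left(\left(\left(h v + 2 h\right) + h\right) v + h h\right) + v = \left(\left(\left(2 h + h v\right) + h\right) v + h^{2}\right) + v = \left(\left(3 h + h v\right) v + h^{2}\right) + v = \left(v \left(3 h + h v\right) + h^{2}\right) + v = \left(h^{2} + v \left(3 h + h v\right)\right) + v = v + h^{2} + v \left(3 h + h v\right)$)
$\left(-26 + V{\left(-8,6 - 5 \right)}\right) n{\left(-1,-7 \right)} = \left(-26 + \left(-8 + \left(6 - 5\right)^{2} + \left(6 - 5\right) \left(-8\right)^{2} + 3 \left(6 - 5\right) \left(-8\right)\right)\right) \left(-12\right) = \left(-26 + \left(-8 + 1^{2} + 1 \cdot 64 + 3 \cdot 1 \left(-8\right)\right)\right) \left(-12\right) = \left(-26 + \left(-8 + 1 + 64 - 24\right)\right) \left(-12\right) = \left(-26 + 33\right) \left(-12\right) = 7 \left(-12\right) = -84$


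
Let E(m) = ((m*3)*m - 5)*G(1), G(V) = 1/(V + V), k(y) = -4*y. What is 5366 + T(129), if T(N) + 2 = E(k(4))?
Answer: 11491/2 ≈ 5745.5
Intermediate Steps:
G(V) = 1/(2*V)
E(m) = -5/2 + 3*m**2/2 (E(m) = ((m*3)*m - 5)*((1/2)/1) = ((3*m)*m - 5)*((1/2)*1) = (3*m**2 - 5)*(1/2) = (-5 + 3*m**2)*(1/2) = -5/2 + 3*m**2/2)
T(N) = 759/2 (T(N) = -2 + (-5/2 + 3*(-4*4)**2/2) = -2 + (-5/2 + (3/2)*(-16)**2) = -2 + (-5/2 + (3/2)*256) = -2 + (-5/2 + 384) = -2 + 763/2 = 759/2)
5366 + T(129) = 5366 + 759/2 = 11491/2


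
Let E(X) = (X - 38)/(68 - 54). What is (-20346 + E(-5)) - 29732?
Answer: -701135/14 ≈ -50081.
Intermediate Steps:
E(X) = -19/7 + X/14 (E(X) = (-38 + X)/14 = (-38 + X)*(1/14) = -19/7 + X/14)
(-20346 + E(-5)) - 29732 = (-20346 + (-19/7 + (1/14)*(-5))) - 29732 = (-20346 + (-19/7 - 5/14)) - 29732 = (-20346 - 43/14) - 29732 = -284887/14 - 29732 = -701135/14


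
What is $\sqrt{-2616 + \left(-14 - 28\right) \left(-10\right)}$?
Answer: $6 i \sqrt{61} \approx 46.862 i$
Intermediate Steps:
$\sqrt{-2616 + \left(-14 - 28\right) \left(-10\right)} = \sqrt{-2616 - -420} = \sqrt{-2616 + 420} = \sqrt{-2196} = 6 i \sqrt{61}$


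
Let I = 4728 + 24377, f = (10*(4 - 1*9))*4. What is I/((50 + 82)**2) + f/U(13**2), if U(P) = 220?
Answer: 13265/17424 ≈ 0.76131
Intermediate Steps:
f = -200 (f = (10*(4 - 9))*4 = (10*(-5))*4 = -50*4 = -200)
I = 29105
I/((50 + 82)**2) + f/U(13**2) = 29105/((50 + 82)**2) - 200/220 = 29105/(132**2) - 200*1/220 = 29105/17424 - 10/11 = 13265/17424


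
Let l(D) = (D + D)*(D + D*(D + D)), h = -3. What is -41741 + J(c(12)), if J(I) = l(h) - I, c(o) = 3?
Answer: -41834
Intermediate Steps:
l(D) = 2*D*(D + 2*D**2) (l(D) = (2*D)*(D + D*(2*D)) = (2*D)*(D + 2*D**2) = 2*D*(D + 2*D**2))
J(I) = -90 - I (J(I) = (-3)**2*(2 + 4*(-3)) - I = 9*(2 - 12) - I = 9*(-10) - I = -90 - I)
-41741 + J(c(12)) = -41741 + (-90 - 1*3) = -41741 + (-90 - 3) = -41741 - 93 = -41834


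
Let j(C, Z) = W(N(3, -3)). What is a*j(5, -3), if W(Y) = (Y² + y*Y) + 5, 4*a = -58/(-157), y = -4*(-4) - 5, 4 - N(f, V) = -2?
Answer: 3103/314 ≈ 9.8822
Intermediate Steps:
N(f, V) = 6 (N(f, V) = 4 - 1*(-2) = 4 + 2 = 6)
y = 11 (y = 16 - 5 = 11)
a = 29/314 (a = (-58/(-157))/4 = (-58*(-1/157))/4 = (¼)*(58/157) = 29/314 ≈ 0.092357)
W(Y) = 5 + Y² + 11*Y (W(Y) = (Y² + 11*Y) + 5 = 5 + Y² + 11*Y)
j(C, Z) = 107 (j(C, Z) = 5 + 6² + 11*6 = 5 + 36 + 66 = 107)
a*j(5, -3) = (29/314)*107 = 3103/314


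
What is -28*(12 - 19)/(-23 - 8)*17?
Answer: -3332/31 ≈ -107.48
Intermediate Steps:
-28*(12 - 19)/(-23 - 8)*17 = -(-196)/(-31)*17 = -(-196)*(-1)/31*17 = -28*7/31*17 = -196/31*17 = -3332/31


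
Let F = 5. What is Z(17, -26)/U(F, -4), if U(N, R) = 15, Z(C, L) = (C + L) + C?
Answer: 8/15 ≈ 0.53333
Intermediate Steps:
Z(C, L) = L + 2*C
Z(17, -26)/U(F, -4) = (-26 + 2*17)/15 = (-26 + 34)*(1/15) = 8*(1/15) = 8/15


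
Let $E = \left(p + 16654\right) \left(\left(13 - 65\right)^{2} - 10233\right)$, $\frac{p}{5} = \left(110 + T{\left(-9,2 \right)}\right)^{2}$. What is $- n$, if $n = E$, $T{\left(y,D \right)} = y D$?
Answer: $444015246$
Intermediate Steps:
$T{\left(y,D \right)} = D y$
$p = 42320$ ($p = 5 \left(110 + 2 \left(-9\right)\right)^{2} = 5 \left(110 - 18\right)^{2} = 5 \cdot 92^{2} = 5 \cdot 8464 = 42320$)
$E = -444015246$ ($E = \left(42320 + 16654\right) \left(\left(13 - 65\right)^{2} - 10233\right) = 58974 \left(\left(-52\right)^{2} - 10233\right) = 58974 \left(2704 - 10233\right) = 58974 \left(-7529\right) = -444015246$)
$n = -444015246$
$- n = \left(-1\right) \left(-444015246\right) = 444015246$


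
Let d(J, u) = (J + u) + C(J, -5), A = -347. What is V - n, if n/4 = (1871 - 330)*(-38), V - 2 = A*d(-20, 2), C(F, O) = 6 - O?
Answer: 236663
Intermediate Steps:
d(J, u) = 11 + J + u (d(J, u) = (J + u) + (6 - 1*(-5)) = (J + u) + (6 + 5) = (J + u) + 11 = 11 + J + u)
V = 2431 (V = 2 - 347*(11 - 20 + 2) = 2 - 347*(-7) = 2 + 2429 = 2431)
n = -234232 (n = 4*((1871 - 330)*(-38)) = 4*(1541*(-38)) = 4*(-58558) = -234232)
V - n = 2431 - 1*(-234232) = 2431 + 234232 = 236663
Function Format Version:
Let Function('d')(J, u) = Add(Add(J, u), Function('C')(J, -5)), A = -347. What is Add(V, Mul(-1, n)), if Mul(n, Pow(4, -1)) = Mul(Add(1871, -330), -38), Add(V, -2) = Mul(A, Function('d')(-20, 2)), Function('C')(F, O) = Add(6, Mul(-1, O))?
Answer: 236663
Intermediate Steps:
Function('d')(J, u) = Add(11, J, u) (Function('d')(J, u) = Add(Add(J, u), Add(6, Mul(-1, -5))) = Add(Add(J, u), Add(6, 5)) = Add(Add(J, u), 11) = Add(11, J, u))
V = 2431 (V = Add(2, Mul(-347, Add(11, -20, 2))) = Add(2, Mul(-347, -7)) = Add(2, 2429) = 2431)
n = -234232 (n = Mul(4, Mul(Add(1871, -330), -38)) = Mul(4, Mul(1541, -38)) = Mul(4, -58558) = -234232)
Add(V, Mul(-1, n)) = Add(2431, Mul(-1, -234232)) = Add(2431, 234232) = 236663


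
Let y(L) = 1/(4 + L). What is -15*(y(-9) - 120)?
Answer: 1803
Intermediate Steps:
-15*(y(-9) - 120) = -15*(1/(4 - 9) - 120) = -15*(1/(-5) - 120) = -15*(-⅕ - 120) = -15*(-601/5) = 1803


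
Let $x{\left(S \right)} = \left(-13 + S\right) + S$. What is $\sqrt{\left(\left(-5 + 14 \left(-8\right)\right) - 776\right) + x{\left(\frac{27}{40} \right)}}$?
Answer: $\frac{i \sqrt{90465}}{10} \approx 30.077 i$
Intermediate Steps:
$x{\left(S \right)} = -13 + 2 S$
$\sqrt{\left(\left(-5 + 14 \left(-8\right)\right) - 776\right) + x{\left(\frac{27}{40} \right)}} = \sqrt{\left(\left(-5 + 14 \left(-8\right)\right) - 776\right) - \left(13 - 2 \cdot \frac{27}{40}\right)} = \sqrt{\left(\left(-5 - 112\right) - 776\right) - \left(13 - 2 \cdot 27 \cdot \frac{1}{40}\right)} = \sqrt{\left(-117 - 776\right) + \left(-13 + 2 \cdot \frac{27}{40}\right)} = \sqrt{-893 + \left(-13 + \frac{27}{20}\right)} = \sqrt{-893 - \frac{233}{20}} = \sqrt{- \frac{18093}{20}} = \frac{i \sqrt{90465}}{10}$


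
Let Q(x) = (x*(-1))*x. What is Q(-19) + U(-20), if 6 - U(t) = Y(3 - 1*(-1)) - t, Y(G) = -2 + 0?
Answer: -373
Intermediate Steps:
Y(G) = -2
Q(x) = -x² (Q(x) = (-x)*x = -x²)
U(t) = 8 + t (U(t) = 6 - (-2 - t) = 6 + (2 + t) = 8 + t)
Q(-19) + U(-20) = -1*(-19)² + (8 - 20) = -1*361 - 12 = -361 - 12 = -373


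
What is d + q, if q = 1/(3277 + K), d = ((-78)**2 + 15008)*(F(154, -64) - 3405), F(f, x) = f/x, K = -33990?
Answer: -17658503878021/245704 ≈ -7.1869e+7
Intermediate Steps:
d = -574952101/8 (d = ((-78)**2 + 15008)*(154/(-64) - 3405) = (6084 + 15008)*(154*(-1/64) - 3405) = 21092*(-77/32 - 3405) = 21092*(-109037/32) = -574952101/8 ≈ -7.1869e+7)
q = -1/30713 (q = 1/(3277 - 33990) = 1/(-30713) = -1/30713 ≈ -3.2560e-5)
d + q = -574952101/8 - 1/30713 = -17658503878021/245704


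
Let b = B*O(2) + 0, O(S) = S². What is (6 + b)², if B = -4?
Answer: 100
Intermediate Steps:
b = -16 (b = -4*2² + 0 = -4*4 + 0 = -16 + 0 = -16)
(6 + b)² = (6 - 16)² = (-10)² = 100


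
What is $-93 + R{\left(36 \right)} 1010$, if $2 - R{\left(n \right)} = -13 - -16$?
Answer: $-1103$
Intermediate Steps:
$R{\left(n \right)} = -1$ ($R{\left(n \right)} = 2 - \left(-13 - -16\right) = 2 - \left(-13 + 16\right) = 2 - 3 = -1$)
$-93 + R{\left(36 \right)} 1010 = -93 - 1010 = -1103$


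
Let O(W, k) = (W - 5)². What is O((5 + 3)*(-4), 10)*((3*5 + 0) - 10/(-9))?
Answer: 198505/9 ≈ 22056.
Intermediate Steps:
O(W, k) = (-5 + W)²
O((5 + 3)*(-4), 10)*((3*5 + 0) - 10/(-9)) = (-5 + (5 + 3)*(-4))²*((3*5 + 0) - 10/(-9)) = (-5 + 8*(-4))²*((15 + 0) - 10*(-1)/9) = (-5 - 32)²*(15 - 1*(-10/9)) = (-37)²*(15 + 10/9) = 1369*(145/9) = 198505/9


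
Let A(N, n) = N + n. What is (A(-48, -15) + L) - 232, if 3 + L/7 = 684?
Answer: 4472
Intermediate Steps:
L = 4767 (L = -21 + 7*684 = -21 + 4788 = 4767)
(A(-48, -15) + L) - 232 = ((-48 - 15) + 4767) - 232 = (-63 + 4767) - 232 = 4704 - 232 = 4472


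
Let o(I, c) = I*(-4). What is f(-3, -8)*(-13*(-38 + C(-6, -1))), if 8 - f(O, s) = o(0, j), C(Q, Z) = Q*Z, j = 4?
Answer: 3328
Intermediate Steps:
o(I, c) = -4*I
f(O, s) = 8 (f(O, s) = 8 - (-4)*0 = 8 - 1*0 = 8 + 0 = 8)
f(-3, -8)*(-13*(-38 + C(-6, -1))) = 8*(-13*(-38 - 6*(-1))) = 8*(-13*(-38 + 6)) = 8*(-13*(-32)) = 8*416 = 3328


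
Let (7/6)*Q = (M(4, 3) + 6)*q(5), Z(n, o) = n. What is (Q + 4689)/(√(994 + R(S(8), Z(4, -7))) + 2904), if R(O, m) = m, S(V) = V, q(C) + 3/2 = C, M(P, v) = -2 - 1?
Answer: 6821496/4216109 - 2349*√998/4216109 ≈ 1.6004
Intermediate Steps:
M(P, v) = -3
q(C) = -3/2 + C
Q = 9 (Q = 6*((-3 + 6)*(-3/2 + 5))/7 = 6*(3*(7/2))/7 = (6/7)*(21/2) = 9)
(Q + 4689)/(√(994 + R(S(8), Z(4, -7))) + 2904) = (9 + 4689)/(√(994 + 4) + 2904) = 4698/(√998 + 2904) = 4698/(2904 + √998)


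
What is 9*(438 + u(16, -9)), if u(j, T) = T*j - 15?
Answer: 2511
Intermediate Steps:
u(j, T) = -15 + T*j
9*(438 + u(16, -9)) = 9*(438 + (-15 - 9*16)) = 9*(438 + (-15 - 144)) = 9*(438 - 159) = 9*279 = 2511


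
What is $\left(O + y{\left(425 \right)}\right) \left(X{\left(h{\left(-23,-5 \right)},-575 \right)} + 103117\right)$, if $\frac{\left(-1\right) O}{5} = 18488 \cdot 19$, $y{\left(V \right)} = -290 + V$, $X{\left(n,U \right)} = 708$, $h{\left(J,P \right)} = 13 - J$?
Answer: $-182340060625$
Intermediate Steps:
$O = -1756360$ ($O = - 5 \cdot 18488 \cdot 19 = \left(-5\right) 351272 = -1756360$)
$\left(O + y{\left(425 \right)}\right) \left(X{\left(h{\left(-23,-5 \right)},-575 \right)} + 103117\right) = \left(-1756360 + \left(-290 + 425\right)\right) \left(708 + 103117\right) = \left(-1756360 + 135\right) 103825 = \left(-1756225\right) 103825 = -182340060625$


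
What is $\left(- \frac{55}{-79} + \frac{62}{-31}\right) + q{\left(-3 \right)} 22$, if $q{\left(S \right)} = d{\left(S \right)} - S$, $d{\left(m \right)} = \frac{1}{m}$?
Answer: $\frac{13595}{237} \approx 57.363$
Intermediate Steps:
$q{\left(S \right)} = \frac{1}{S} - S$
$\left(- \frac{55}{-79} + \frac{62}{-31}\right) + q{\left(-3 \right)} 22 = \left(- \frac{55}{-79} + \frac{62}{-31}\right) + \left(\frac{1}{-3} - -3\right) 22 = \left(\left(-55\right) \left(- \frac{1}{79}\right) + 62 \left(- \frac{1}{31}\right)\right) + \left(- \frac{1}{3} + 3\right) 22 = \left(\frac{55}{79} - 2\right) + \frac{8}{3} \cdot 22 = - \frac{103}{79} + \frac{176}{3} = \frac{13595}{237}$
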